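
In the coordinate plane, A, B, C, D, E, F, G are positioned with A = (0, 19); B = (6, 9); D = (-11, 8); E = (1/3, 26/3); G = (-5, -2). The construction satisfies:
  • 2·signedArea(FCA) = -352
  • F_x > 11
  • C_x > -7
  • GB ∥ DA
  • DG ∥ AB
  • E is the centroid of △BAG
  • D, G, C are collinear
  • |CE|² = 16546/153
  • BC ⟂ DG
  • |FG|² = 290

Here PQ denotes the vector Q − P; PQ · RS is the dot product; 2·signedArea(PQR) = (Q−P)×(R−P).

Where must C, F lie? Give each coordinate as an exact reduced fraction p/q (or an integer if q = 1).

1. C_x = -118/17  [D, G, C are collinear ∩ BC ⟂ DG]
2. C_y = 21/17  [D, G, C are collinear ∩ BC ⟂ DG]
   → C = (-118/17, 21/17)
3. F_x = 12  [line -302/17·x + 118/17·y + 3742/17 = 0 ∩ |FG|² = 290]
4. F_y = -1  [line -302/17·x + 118/17·y + 3742/17 = 0 ∩ |FG|² = 290]
   → F = (12, -1)

C = (-118/17, 21/17)
F = (12, -1)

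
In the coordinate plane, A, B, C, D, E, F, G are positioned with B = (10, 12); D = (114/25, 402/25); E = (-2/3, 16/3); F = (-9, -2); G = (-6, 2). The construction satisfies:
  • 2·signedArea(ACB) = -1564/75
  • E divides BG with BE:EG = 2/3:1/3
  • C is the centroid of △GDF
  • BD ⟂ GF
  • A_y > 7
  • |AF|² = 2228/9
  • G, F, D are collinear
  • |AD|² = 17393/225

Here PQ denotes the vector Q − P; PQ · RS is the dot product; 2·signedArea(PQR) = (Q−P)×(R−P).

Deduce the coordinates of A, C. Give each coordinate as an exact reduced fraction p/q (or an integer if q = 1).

A = (11/3, 22/3)
C = (-87/25, 134/25)

1. C_x = -87/25  [C is the centroid of △GDF]
2. C_y = 134/25  [C is the centroid of △GDF]
   → C = (-87/25, 134/25)
3. A_x = 11/3  [line -166/25·x + 337/25·y + -5588/75 = 0 ∩ |AF|² = 2228/9]
4. A_y = 22/3  [line -166/25·x + 337/25·y + -5588/75 = 0 ∩ |AF|² = 2228/9]
   → A = (11/3, 22/3)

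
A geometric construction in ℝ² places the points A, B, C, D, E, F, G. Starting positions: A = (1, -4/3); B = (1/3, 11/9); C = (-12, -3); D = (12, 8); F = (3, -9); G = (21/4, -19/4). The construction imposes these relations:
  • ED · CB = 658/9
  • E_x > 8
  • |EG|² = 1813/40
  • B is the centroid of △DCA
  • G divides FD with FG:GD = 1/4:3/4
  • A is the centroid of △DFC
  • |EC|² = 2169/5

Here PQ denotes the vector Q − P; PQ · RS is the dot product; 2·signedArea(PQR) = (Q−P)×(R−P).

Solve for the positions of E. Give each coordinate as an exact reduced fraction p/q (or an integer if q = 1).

1. E_x = 42/5  [line -37/3·x + -38/9·y + 326/3 = 0 ∩ |EC|² = 2169/5]
2. E_y = 6/5  [line -37/3·x + -38/9·y + 326/3 = 0 ∩ |EC|² = 2169/5]
   → E = (42/5, 6/5)

E = (42/5, 6/5)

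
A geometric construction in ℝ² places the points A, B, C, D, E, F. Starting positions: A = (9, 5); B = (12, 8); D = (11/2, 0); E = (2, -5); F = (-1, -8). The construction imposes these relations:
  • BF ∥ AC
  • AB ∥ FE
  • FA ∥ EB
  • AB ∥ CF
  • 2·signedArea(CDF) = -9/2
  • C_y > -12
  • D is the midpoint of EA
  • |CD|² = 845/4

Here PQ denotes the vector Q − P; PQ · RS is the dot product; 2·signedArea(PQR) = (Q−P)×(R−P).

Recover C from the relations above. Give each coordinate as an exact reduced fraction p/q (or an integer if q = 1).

C = (-4, -11)

1. C_x = -4  [AB ∥ CF ∩ BF ∥ AC]
2. C_y = -11  [AB ∥ CF ∩ BF ∥ AC]
   → C = (-4, -11)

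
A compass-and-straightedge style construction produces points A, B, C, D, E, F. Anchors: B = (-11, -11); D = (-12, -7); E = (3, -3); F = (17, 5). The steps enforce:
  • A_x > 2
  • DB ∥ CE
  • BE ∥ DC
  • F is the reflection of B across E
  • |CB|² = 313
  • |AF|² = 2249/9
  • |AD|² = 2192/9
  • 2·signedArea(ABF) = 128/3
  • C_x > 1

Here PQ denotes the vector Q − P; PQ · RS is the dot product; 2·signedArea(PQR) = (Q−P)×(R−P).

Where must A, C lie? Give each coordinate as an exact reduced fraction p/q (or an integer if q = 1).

A = (8/3, -5/3)
C = (2, 1)

1. A_x = 8/3  [line -16·x + 28·y + 268/3 = 0 ∩ |AD|² = 2192/9]
2. A_y = -5/3  [line -16·x + 28·y + 268/3 = 0 ∩ |AD|² = 2192/9]
   → A = (8/3, -5/3)
3. C_x = 2  [DB ∥ CE ∩ BE ∥ DC]
4. C_y = 1  [DB ∥ CE ∩ BE ∥ DC]
   → C = (2, 1)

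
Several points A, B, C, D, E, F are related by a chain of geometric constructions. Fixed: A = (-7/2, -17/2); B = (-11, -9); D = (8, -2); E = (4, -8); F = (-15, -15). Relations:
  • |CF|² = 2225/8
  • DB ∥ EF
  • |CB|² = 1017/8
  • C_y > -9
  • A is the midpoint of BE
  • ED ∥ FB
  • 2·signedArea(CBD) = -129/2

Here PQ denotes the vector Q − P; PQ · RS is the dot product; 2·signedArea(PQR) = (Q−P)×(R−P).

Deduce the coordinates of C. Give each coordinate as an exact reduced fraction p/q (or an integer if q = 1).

C = (1/4, -33/4)

1. C_x = 1/4  [line -7·x + 19·y + 317/2 = 0 ∩ |CB|² = 1017/8]
2. C_y = -33/4  [line -7·x + 19·y + 317/2 = 0 ∩ |CB|² = 1017/8]
   → C = (1/4, -33/4)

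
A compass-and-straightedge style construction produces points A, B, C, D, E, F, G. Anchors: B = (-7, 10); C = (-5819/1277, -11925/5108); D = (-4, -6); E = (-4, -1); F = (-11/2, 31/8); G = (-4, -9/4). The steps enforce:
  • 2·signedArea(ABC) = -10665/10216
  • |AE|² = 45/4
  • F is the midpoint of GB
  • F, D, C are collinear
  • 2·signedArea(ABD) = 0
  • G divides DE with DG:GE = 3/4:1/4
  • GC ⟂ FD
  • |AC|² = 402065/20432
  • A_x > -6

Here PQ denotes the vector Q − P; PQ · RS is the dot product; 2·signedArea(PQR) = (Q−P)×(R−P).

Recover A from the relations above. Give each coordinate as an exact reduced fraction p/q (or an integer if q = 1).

1. A_x = -11/2  [2·signedArea(ABD) = 0 ∩ 2·signedArea(ABC) = -10665/10216]
2. A_y = 2  [2·signedArea(ABD) = 0 ∩ 2·signedArea(ABC) = -10665/10216]
   → A = (-11/2, 2)

A = (-11/2, 2)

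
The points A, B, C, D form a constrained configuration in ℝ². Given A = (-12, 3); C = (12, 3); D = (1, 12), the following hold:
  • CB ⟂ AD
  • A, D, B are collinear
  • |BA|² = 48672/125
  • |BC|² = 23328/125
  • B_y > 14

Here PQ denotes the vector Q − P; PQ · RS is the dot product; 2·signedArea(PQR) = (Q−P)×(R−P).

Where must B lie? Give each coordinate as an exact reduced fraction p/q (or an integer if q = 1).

B = (528/125, 1779/125)

1. B_x = 528/125  [A, D, B are collinear ∩ CB ⟂ AD]
2. B_y = 1779/125  [A, D, B are collinear ∩ CB ⟂ AD]
   → B = (528/125, 1779/125)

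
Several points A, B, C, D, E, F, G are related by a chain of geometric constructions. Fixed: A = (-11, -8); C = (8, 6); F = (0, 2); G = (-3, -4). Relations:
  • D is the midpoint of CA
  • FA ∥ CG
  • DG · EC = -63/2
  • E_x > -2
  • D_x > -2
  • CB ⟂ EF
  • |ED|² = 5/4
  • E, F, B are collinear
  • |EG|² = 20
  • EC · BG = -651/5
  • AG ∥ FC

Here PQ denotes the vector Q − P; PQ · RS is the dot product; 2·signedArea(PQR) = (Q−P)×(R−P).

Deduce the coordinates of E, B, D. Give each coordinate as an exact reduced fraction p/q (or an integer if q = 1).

1. D_x = -3/2  [D is the midpoint of CA]
2. D_y = -1  [D is the midpoint of CA]
   → D = (-3/2, -1)
3. E_x = -1  [line 3/2·x + 3·y + 3/2 = 0 ∩ |ED|² = 5/4]
4. E_y = 0  [line 3/2·x + 3·y + 3/2 = 0 ∩ |ED|² = 5/4]
   → E = (-1, 0)
5. B_x = 16/5  [EC · BG = -651/5 ∩ E, F, B are collinear]
6. B_y = 42/5  [EC · BG = -651/5 ∩ E, F, B are collinear]
   → B = (16/5, 42/5)

B = (16/5, 42/5)
D = (-3/2, -1)
E = (-1, 0)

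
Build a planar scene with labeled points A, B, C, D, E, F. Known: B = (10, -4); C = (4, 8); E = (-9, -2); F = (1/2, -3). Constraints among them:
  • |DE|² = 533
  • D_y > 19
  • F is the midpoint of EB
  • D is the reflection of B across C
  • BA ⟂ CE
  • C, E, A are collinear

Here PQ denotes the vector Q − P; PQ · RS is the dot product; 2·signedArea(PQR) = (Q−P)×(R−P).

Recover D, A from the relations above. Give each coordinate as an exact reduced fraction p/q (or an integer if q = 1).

1. D_x = -2  [D is the reflection of B across C]
2. D_y = 20  [D is the reflection of B across C]
   → D = (-2, 20)
3. A_x = 530/269  [C, E, A are collinear ∩ BA ⟂ CE]
4. A_y = 1732/269  [C, E, A are collinear ∩ BA ⟂ CE]
   → A = (530/269, 1732/269)

A = (530/269, 1732/269)
D = (-2, 20)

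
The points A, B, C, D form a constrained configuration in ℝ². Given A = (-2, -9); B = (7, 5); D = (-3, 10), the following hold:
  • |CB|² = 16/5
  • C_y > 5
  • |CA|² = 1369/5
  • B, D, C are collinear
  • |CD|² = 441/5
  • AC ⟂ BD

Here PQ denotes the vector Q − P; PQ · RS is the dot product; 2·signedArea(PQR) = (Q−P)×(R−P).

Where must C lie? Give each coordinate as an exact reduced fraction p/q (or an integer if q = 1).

C = (27/5, 29/5)

1. C_x = 27/5  [B, D, C are collinear ∩ AC ⟂ BD]
2. C_y = 29/5  [B, D, C are collinear ∩ AC ⟂ BD]
   → C = (27/5, 29/5)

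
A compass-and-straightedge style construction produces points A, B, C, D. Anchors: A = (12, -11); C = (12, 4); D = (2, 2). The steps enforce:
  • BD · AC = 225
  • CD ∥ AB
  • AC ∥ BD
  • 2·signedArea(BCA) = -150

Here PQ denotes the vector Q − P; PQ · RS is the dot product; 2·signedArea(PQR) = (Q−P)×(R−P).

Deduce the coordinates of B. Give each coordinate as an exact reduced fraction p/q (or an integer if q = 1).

B = (2, -13)

1. B_x = 2  [AC ∥ BD ∩ CD ∥ AB]
2. B_y = -13  [AC ∥ BD ∩ CD ∥ AB]
   → B = (2, -13)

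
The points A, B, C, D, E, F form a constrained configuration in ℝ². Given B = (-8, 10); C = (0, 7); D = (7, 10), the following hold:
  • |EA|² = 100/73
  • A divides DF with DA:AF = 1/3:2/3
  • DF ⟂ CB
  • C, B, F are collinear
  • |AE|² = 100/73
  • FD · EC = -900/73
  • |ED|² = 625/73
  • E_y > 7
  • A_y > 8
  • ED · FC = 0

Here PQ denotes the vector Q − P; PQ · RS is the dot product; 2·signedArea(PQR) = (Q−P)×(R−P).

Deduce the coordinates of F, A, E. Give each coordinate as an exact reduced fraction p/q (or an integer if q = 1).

A = (466/73, 610/73)
E = (436/73, 530/73)
F = (376/73, 370/73)

1. F_x = 376/73  [C, B, F are collinear ∩ DF ⟂ CB]
2. F_y = 370/73  [C, B, F are collinear ∩ DF ⟂ CB]
   → F = (376/73, 370/73)
3. A_x = 466/73  [A divides DF with DA:AF = 1/3:2/3]
4. A_y = 610/73  [A divides DF with DA:AF = 1/3:2/3]
   → A = (466/73, 610/73)
5. E_x = 436/73  [ED · FC = 0 ∩ FD · EC = -900/73]
6. E_y = 530/73  [ED · FC = 0 ∩ FD · EC = -900/73]
   → E = (436/73, 530/73)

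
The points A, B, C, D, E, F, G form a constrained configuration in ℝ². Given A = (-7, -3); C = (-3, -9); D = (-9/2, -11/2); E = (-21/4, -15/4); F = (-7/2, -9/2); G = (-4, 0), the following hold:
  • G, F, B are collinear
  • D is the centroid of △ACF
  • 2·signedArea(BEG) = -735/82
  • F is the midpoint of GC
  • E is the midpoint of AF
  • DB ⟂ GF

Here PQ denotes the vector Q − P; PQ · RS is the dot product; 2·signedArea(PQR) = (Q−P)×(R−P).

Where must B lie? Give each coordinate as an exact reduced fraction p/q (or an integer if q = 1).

1. B_x = -279/82  [G, F, B are collinear ∩ DB ⟂ GF]
2. B_y = -441/82  [G, F, B are collinear ∩ DB ⟂ GF]
   → B = (-279/82, -441/82)

B = (-279/82, -441/82)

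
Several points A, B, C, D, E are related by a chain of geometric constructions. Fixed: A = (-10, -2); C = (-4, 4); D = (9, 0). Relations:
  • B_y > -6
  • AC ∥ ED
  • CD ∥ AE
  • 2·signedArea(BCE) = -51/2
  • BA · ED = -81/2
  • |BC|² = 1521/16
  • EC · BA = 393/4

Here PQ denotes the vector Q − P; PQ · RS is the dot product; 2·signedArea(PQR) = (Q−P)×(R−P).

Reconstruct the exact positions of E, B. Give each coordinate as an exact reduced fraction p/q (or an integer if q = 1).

B = (-1/4, -5)
E = (3, -6)

1. E_x = 3  [AC ∥ ED ∩ CD ∥ AE]
2. E_y = -6  [AC ∥ ED ∩ CD ∥ AE]
   → E = (3, -6)
3. B_x = -1/4  [BA · ED = -81/2 ∩ 2·signedArea(BCE) = -51/2]
4. B_y = -5  [BA · ED = -81/2 ∩ 2·signedArea(BCE) = -51/2]
   → B = (-1/4, -5)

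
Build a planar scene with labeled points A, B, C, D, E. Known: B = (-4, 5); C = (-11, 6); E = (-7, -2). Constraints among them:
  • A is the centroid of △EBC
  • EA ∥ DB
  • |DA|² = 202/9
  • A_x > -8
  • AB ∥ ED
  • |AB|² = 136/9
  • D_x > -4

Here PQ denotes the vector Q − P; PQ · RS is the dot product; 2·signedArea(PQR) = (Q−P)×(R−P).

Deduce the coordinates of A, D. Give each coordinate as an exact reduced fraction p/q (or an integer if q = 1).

1. A_x = -22/3  [A is the centroid of △EBC]
2. A_y = 3  [A is the centroid of △EBC]
   → A = (-22/3, 3)
3. D_x = -11/3  [EA ∥ DB ∩ AB ∥ ED]
4. D_y = 0  [EA ∥ DB ∩ AB ∥ ED]
   → D = (-11/3, 0)

A = (-22/3, 3)
D = (-11/3, 0)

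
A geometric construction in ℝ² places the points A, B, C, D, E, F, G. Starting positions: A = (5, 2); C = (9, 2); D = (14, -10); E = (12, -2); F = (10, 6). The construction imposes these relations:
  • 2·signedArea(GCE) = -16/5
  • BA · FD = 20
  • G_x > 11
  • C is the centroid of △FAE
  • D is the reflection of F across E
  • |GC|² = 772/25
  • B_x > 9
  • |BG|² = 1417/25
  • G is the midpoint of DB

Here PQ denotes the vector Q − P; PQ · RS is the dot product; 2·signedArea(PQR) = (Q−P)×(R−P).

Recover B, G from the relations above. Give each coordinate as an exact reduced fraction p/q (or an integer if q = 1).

1. G_x = 59/5  [line 4·x + 3·y + -194/5 = 0 ∩ |GC|² = 772/25]
2. G_y = -14/5  [line 4·x + 3·y + -194/5 = 0 ∩ |GC|² = 772/25]
   → G = (59/5, -14/5)
3. B_x = 48/5  [BA · FD = 20 ∩ G is the midpoint of DB]
4. B_y = 22/5  [BA · FD = 20 ∩ G is the midpoint of DB]
   → B = (48/5, 22/5)

B = (48/5, 22/5)
G = (59/5, -14/5)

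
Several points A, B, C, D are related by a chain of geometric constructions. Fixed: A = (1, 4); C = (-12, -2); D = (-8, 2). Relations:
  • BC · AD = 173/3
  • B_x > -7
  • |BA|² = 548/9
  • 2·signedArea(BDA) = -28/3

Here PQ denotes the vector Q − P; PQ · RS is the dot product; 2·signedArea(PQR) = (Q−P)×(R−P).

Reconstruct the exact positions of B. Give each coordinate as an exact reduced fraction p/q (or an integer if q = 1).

B = (-19/3, 4/3)

1. B_x = -19/3  [2·signedArea(BDA) = -28/3 ∩ BC · AD = 173/3]
2. B_y = 4/3  [2·signedArea(BDA) = -28/3 ∩ BC · AD = 173/3]
   → B = (-19/3, 4/3)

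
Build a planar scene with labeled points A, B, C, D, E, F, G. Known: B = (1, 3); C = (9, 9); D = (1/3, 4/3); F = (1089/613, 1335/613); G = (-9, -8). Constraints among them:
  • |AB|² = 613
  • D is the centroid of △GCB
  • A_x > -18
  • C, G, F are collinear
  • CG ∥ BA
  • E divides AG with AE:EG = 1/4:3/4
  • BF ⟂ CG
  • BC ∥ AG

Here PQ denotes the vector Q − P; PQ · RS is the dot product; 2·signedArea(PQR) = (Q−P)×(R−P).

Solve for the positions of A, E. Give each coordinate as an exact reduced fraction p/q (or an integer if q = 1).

A = (-17, -14)
E = (-15, -25/2)

1. A_x = -17  [BC ∥ AG ∩ CG ∥ BA]
2. A_y = -14  [BC ∥ AG ∩ CG ∥ BA]
   → A = (-17, -14)
3. E_x = -15  [E divides AG with AE:EG = 1/4:3/4]
4. E_y = -25/2  [E divides AG with AE:EG = 1/4:3/4]
   → E = (-15, -25/2)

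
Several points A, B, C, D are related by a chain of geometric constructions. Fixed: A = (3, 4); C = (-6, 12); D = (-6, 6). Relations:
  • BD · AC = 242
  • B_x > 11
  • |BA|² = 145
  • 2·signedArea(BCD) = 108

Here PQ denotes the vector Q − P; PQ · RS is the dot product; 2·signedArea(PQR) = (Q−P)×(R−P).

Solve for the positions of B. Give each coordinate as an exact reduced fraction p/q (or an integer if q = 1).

1. B_x = 12  [2·signedArea(BCD) = 108 ∩ BD · AC = 242]
2. B_y = -4  [2·signedArea(BCD) = 108 ∩ BD · AC = 242]
   → B = (12, -4)

B = (12, -4)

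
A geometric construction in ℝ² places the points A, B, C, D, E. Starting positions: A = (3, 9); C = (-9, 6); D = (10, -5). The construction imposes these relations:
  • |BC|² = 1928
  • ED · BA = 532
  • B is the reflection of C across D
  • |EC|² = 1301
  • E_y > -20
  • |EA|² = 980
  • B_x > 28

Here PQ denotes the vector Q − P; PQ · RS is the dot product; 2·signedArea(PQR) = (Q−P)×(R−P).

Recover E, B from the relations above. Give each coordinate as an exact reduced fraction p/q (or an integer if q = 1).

1. B_x = 29  [B is the reflection of C across D]
2. B_y = -16  [B is the reflection of C across D]
   → B = (29, -16)
3. E_x = 17  [line 26·x + -25·y + -917 = 0 ∩ |EC|² = 1301]
4. E_y = -19  [line 26·x + -25·y + -917 = 0 ∩ |EC|² = 1301]
   → E = (17, -19)

B = (29, -16)
E = (17, -19)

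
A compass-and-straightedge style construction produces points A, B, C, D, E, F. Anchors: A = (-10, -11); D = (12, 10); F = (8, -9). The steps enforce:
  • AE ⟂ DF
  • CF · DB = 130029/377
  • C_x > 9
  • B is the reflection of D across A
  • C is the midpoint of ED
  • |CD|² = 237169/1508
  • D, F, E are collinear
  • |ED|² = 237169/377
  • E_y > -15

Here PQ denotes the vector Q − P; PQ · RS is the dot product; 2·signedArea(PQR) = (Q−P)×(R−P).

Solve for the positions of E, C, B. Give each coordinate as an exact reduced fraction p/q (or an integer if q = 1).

1. E_x = 2576/377  [D, F, E are collinear ∩ AE ⟂ DF]
2. E_y = -5483/377  [D, F, E are collinear ∩ AE ⟂ DF]
   → E = (2576/377, -5483/377)
3. C_x = 3550/377  [C is the midpoint of ED]
4. C_y = -1713/754  [C is the midpoint of ED]
   → C = (3550/377, -1713/754)
5. B_x = -32  [B is the reflection of D across A]
6. B_y = -32  [B is the reflection of D across A]
   → B = (-32, -32)

B = (-32, -32)
C = (3550/377, -1713/754)
E = (2576/377, -5483/377)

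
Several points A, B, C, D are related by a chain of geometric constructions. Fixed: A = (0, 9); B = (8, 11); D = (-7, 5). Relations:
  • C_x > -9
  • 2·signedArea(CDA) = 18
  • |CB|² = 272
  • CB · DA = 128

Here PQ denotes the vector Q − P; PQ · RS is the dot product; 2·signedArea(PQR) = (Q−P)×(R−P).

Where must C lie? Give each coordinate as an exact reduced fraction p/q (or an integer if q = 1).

C = (-8, 7)

1. C_x = -8  [2·signedArea(CDA) = 18 ∩ CB · DA = 128]
2. C_y = 7  [2·signedArea(CDA) = 18 ∩ CB · DA = 128]
   → C = (-8, 7)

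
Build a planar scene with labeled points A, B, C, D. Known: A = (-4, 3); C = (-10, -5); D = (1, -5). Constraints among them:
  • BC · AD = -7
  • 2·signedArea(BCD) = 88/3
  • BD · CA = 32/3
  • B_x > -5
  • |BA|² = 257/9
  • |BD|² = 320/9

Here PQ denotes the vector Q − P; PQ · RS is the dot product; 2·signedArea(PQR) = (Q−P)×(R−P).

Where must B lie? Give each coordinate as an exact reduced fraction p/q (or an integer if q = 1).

1. B_x = -13/3  [BC · AD = -7 ∩ BD · CA = 32/3]
2. B_y = -7/3  [BC · AD = -7 ∩ BD · CA = 32/3]
   → B = (-13/3, -7/3)

B = (-13/3, -7/3)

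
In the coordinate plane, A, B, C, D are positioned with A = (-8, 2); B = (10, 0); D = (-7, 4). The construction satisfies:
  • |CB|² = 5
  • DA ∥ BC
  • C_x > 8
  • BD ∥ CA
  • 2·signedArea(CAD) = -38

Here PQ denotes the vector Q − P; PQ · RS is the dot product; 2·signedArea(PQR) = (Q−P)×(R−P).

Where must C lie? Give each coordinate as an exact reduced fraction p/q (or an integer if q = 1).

1. C_x = 9  [BD ∥ CA ∩ DA ∥ BC]
2. C_y = -2  [BD ∥ CA ∩ DA ∥ BC]
   → C = (9, -2)

C = (9, -2)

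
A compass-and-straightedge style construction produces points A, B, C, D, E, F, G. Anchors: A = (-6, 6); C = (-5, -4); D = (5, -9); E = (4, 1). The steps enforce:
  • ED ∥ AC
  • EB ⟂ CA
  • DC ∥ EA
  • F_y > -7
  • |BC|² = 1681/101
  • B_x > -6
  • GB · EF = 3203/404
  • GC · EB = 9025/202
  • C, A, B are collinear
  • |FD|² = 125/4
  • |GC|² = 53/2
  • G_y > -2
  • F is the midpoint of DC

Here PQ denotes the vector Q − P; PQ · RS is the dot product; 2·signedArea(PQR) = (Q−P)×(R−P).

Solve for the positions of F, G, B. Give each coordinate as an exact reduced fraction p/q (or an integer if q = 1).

1. F_x = 0  [F is the midpoint of DC]
2. F_y = -13/2  [F is the midpoint of DC]
   → F = (0, -13/2)
3. B_x = -546/101  [C, A, B are collinear ∩ EB ⟂ CA]
4. B_y = 6/101  [C, A, B are collinear ∩ EB ⟂ CA]
   → B = (-546/101, 6/101)
5. G_x = -1/2  [GC · EB = 9025/202 ∩ GB · EF = 3203/404]
6. G_y = -3/2  [GC · EB = 9025/202 ∩ GB · EF = 3203/404]
   → G = (-1/2, -3/2)

B = (-546/101, 6/101)
F = (0, -13/2)
G = (-1/2, -3/2)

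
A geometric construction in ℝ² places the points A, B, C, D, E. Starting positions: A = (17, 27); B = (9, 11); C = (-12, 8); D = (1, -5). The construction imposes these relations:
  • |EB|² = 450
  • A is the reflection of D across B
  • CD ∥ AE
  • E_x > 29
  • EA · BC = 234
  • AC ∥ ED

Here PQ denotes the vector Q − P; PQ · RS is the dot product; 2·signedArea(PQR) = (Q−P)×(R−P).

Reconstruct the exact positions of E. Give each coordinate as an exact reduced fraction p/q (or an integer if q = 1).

E = (30, 14)

1. E_x = 30  [AC ∥ ED ∩ CD ∥ AE]
2. E_y = 14  [AC ∥ ED ∩ CD ∥ AE]
   → E = (30, 14)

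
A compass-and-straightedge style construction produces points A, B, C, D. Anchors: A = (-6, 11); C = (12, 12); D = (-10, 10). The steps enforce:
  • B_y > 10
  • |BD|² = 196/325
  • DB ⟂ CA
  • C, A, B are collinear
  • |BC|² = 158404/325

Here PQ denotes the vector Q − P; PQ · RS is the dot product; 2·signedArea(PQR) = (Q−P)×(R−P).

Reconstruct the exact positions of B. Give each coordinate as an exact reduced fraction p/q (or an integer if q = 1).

1. B_x = -3264/325  [C, A, B are collinear ∩ DB ⟂ CA]
2. B_y = 3502/325  [C, A, B are collinear ∩ DB ⟂ CA]
   → B = (-3264/325, 3502/325)

B = (-3264/325, 3502/325)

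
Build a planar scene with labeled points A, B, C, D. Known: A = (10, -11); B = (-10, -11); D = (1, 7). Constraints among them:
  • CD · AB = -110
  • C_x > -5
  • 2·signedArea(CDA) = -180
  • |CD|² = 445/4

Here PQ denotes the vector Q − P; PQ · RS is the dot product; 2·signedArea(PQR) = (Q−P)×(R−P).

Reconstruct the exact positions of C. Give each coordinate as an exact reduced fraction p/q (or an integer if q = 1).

C = (-9/2, -2)

1. C_x = -9/2  [2·signedArea(CDA) = -180 ∩ CD · AB = -110]
2. C_y = -2  [2·signedArea(CDA) = -180 ∩ CD · AB = -110]
   → C = (-9/2, -2)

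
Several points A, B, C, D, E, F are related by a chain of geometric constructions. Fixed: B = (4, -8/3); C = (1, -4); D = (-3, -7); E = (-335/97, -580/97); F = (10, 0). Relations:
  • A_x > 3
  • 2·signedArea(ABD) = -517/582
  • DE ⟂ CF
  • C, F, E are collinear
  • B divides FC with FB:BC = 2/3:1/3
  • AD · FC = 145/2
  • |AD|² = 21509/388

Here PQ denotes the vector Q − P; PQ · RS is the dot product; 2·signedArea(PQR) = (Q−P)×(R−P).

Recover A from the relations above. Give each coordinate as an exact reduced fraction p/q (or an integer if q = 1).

1. A_x = 635/194  [2·signedArea(ABD) = -517/582 ∩ AD · FC = 145/2]
2. A_y = -290/97  [2·signedArea(ABD) = -517/582 ∩ AD · FC = 145/2]
   → A = (635/194, -290/97)

A = (635/194, -290/97)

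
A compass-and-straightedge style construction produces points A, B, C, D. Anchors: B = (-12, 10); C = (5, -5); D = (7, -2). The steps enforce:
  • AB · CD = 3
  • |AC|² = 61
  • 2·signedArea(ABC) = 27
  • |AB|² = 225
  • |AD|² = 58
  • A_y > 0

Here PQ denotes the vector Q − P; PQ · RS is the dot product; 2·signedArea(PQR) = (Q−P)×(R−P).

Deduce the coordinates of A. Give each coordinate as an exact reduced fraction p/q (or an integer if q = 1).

A = (0, 1)

1. A_x = 0  [2·signedArea(ABC) = 27 ∩ AB · CD = 3]
2. A_y = 1  [2·signedArea(ABC) = 27 ∩ AB · CD = 3]
   → A = (0, 1)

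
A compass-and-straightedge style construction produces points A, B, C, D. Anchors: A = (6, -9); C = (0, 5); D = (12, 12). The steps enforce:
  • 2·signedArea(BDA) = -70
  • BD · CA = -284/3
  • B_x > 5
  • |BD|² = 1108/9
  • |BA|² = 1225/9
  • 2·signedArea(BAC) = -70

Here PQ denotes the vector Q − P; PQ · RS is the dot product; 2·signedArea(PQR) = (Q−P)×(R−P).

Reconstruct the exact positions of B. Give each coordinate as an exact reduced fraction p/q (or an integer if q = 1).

B = (6, 8/3)

1. B_x = 6  [2·signedArea(BAC) = -70 ∩ BD · CA = -284/3]
2. B_y = 8/3  [2·signedArea(BAC) = -70 ∩ BD · CA = -284/3]
   → B = (6, 8/3)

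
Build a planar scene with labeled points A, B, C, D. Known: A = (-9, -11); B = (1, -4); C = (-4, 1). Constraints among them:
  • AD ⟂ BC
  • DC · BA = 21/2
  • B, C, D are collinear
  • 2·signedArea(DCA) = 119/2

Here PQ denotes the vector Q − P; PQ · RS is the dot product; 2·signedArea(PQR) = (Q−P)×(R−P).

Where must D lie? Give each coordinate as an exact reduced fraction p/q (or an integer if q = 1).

D = (-1/2, -5/2)

1. D_x = -1/2  [B, C, D are collinear ∩ AD ⟂ BC]
2. D_y = -5/2  [B, C, D are collinear ∩ AD ⟂ BC]
   → D = (-1/2, -5/2)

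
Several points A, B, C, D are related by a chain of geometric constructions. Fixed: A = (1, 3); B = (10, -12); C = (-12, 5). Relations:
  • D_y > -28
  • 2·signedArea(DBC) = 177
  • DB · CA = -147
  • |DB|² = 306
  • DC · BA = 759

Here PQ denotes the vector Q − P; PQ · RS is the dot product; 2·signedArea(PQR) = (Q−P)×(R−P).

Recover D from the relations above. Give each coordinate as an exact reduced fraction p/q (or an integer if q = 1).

D = (19, -27)

1. D_x = 19  [2·signedArea(DBC) = 177 ∩ DB · CA = -147]
2. D_y = -27  [2·signedArea(DBC) = 177 ∩ DB · CA = -147]
   → D = (19, -27)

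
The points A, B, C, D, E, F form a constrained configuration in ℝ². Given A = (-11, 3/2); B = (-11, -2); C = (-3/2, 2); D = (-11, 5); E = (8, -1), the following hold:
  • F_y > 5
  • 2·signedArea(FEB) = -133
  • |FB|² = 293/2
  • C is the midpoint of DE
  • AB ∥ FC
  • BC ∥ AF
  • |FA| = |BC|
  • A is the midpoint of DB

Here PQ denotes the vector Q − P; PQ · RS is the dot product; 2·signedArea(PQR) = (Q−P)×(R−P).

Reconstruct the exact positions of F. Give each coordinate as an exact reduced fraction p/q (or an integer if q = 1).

1. F_x = -3/2  [AB ∥ FC ∩ BC ∥ AF]
2. F_y = 11/2  [AB ∥ FC ∩ BC ∥ AF]
   → F = (-3/2, 11/2)

F = (-3/2, 11/2)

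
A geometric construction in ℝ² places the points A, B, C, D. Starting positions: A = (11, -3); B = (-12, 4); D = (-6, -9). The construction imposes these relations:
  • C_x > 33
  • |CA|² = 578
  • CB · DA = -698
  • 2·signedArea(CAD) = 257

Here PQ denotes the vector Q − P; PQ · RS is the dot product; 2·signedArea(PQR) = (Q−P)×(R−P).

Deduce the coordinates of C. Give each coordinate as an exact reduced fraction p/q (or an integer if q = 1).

C = (34, -10)

1. C_x = 34  [2·signedArea(CAD) = 257 ∩ CB · DA = -698]
2. C_y = -10  [2·signedArea(CAD) = 257 ∩ CB · DA = -698]
   → C = (34, -10)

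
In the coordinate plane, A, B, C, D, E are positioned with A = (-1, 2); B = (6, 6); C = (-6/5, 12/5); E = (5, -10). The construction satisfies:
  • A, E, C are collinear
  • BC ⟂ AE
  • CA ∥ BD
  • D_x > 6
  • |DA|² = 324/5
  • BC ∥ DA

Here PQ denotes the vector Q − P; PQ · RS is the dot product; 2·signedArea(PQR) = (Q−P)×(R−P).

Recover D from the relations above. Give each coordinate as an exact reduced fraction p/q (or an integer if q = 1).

1. D_x = 31/5  [BC ∥ DA ∩ CA ∥ BD]
2. D_y = 28/5  [BC ∥ DA ∩ CA ∥ BD]
   → D = (31/5, 28/5)

D = (31/5, 28/5)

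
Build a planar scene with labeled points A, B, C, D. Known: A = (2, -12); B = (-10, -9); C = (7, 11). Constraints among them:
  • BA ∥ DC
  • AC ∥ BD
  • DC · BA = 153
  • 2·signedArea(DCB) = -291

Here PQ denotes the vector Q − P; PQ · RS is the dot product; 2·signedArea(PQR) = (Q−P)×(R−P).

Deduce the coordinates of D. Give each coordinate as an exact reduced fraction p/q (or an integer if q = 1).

1. D_x = -5  [BA ∥ DC ∩ AC ∥ BD]
2. D_y = 14  [BA ∥ DC ∩ AC ∥ BD]
   → D = (-5, 14)

D = (-5, 14)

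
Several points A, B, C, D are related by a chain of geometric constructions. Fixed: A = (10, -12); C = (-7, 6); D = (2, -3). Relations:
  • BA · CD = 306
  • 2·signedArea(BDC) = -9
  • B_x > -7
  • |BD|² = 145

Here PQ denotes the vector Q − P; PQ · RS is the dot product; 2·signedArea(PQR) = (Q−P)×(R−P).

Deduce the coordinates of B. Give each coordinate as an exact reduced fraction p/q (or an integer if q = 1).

B = (-6, 6)

1. B_x = -6  [BA · CD = 306 ∩ 2·signedArea(BDC) = -9]
2. B_y = 6  [BA · CD = 306 ∩ 2·signedArea(BDC) = -9]
   → B = (-6, 6)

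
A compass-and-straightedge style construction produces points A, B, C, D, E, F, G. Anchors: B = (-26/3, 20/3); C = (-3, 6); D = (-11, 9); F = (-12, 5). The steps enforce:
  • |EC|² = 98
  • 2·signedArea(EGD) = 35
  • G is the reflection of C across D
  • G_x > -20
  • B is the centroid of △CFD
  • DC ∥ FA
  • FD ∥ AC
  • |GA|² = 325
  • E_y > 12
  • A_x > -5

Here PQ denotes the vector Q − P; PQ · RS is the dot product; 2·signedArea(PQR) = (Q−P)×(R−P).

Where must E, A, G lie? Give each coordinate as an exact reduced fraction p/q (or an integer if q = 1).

A = (-4, 2)
E = (-10, 13)
G = (-19, 12)

1. A_x = -4  [FD ∥ AC ∩ DC ∥ FA]
2. A_y = 2  [FD ∥ AC ∩ DC ∥ FA]
   → A = (-4, 2)
3. G_x = -19  [G is the reflection of C across D]
4. G_y = 12  [G is the reflection of C across D]
   → G = (-19, 12)
5. E_x = -10  [line 3·x + 8·y + -74 = 0 ∩ |EC|² = 98]
6. E_y = 13  [line 3·x + 8·y + -74 = 0 ∩ |EC|² = 98]
   → E = (-10, 13)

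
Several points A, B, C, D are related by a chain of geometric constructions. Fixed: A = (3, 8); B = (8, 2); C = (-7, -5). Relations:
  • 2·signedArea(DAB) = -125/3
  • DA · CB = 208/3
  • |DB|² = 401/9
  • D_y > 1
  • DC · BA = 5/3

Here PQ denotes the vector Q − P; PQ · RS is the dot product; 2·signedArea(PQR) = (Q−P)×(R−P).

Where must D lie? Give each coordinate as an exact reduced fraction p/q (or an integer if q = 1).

1. D_x = 4/3  [DA · CB = 208/3 ∩ 2·signedArea(DAB) = -125/3]
2. D_y = 5/3  [DA · CB = 208/3 ∩ 2·signedArea(DAB) = -125/3]
   → D = (4/3, 5/3)

D = (4/3, 5/3)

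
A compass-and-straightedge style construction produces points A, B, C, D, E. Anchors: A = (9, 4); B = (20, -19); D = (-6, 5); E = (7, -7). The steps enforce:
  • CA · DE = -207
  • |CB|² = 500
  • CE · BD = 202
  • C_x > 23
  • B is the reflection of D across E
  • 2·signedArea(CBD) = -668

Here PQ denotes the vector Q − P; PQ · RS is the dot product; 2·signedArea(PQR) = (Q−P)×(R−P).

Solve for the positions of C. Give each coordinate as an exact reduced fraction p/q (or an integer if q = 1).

1. C_x = 24  [2·signedArea(CBD) = -668 ∩ CA · DE = -207]
2. C_y = 3  [2·signedArea(CBD) = -668 ∩ CA · DE = -207]
   → C = (24, 3)

C = (24, 3)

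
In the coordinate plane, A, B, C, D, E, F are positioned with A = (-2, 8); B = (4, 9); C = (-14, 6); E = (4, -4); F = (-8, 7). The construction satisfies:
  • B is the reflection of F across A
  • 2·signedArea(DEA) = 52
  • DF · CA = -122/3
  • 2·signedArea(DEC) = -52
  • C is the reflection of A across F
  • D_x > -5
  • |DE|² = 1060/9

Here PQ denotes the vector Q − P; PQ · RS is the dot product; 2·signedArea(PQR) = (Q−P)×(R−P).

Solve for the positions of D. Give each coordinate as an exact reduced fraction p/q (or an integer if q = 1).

1. D_x = -4  [2·signedArea(DEA) = 52 ∩ 2·signedArea(DEC) = -52]
2. D_y = 10/3  [2·signedArea(DEA) = 52 ∩ 2·signedArea(DEC) = -52]
   → D = (-4, 10/3)

D = (-4, 10/3)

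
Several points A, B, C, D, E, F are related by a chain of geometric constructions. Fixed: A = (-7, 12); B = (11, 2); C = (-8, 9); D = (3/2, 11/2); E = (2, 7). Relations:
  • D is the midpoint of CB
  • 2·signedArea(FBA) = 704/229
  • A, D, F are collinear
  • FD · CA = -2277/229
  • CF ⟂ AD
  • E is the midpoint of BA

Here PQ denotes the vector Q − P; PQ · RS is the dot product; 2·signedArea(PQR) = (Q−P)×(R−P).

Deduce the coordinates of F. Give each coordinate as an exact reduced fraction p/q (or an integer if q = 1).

F = (-1416/229, 2605/229)

1. F_x = -1416/229  [A, D, F are collinear ∩ CF ⟂ AD]
2. F_y = 2605/229  [A, D, F are collinear ∩ CF ⟂ AD]
   → F = (-1416/229, 2605/229)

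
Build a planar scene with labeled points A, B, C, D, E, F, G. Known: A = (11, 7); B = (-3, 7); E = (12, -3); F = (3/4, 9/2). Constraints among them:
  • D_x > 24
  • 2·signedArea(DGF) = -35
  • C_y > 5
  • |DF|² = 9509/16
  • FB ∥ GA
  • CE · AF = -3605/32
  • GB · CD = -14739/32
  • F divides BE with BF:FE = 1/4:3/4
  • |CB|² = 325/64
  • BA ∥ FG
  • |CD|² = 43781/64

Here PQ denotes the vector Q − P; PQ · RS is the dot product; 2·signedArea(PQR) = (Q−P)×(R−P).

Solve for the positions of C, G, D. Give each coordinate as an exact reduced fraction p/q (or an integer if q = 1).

1. G_x = 59/4  [FB ∥ GA ∩ BA ∥ FG]
2. G_y = 9/2  [FB ∥ GA ∩ BA ∥ FG]
   → G = (59/4, 9/2)
3. D_y = 7  [2·signedArea(DGF) = -35]
4. D_x = 25  [|DF|² = 9509/16]
   → D = (25, 7)
5. C_x = -9/8  [CE · AF = -3605/32 ∩ GB · CD = -14739/32]
6. C_y = 23/4  [CE · AF = -3605/32 ∩ GB · CD = -14739/32]
   → C = (-9/8, 23/4)

C = (-9/8, 23/4)
D = (25, 7)
G = (59/4, 9/2)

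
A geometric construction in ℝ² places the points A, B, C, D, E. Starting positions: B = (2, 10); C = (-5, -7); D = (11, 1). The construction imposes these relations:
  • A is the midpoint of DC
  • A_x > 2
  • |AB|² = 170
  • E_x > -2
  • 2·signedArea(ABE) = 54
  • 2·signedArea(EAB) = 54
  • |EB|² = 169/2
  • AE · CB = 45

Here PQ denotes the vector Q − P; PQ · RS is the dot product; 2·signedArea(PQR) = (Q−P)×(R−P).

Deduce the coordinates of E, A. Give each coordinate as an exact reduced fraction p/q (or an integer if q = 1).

1. A_x = 3  [A is the midpoint of DC]
2. A_y = -3  [A is the midpoint of DC]
   → A = (3, -3)
3. E_x = -3/2  [2·signedArea(EAB) = 54 ∩ AE · CB = 45]
4. E_y = 3/2  [2·signedArea(EAB) = 54 ∩ AE · CB = 45]
   → E = (-3/2, 3/2)

A = (3, -3)
E = (-3/2, 3/2)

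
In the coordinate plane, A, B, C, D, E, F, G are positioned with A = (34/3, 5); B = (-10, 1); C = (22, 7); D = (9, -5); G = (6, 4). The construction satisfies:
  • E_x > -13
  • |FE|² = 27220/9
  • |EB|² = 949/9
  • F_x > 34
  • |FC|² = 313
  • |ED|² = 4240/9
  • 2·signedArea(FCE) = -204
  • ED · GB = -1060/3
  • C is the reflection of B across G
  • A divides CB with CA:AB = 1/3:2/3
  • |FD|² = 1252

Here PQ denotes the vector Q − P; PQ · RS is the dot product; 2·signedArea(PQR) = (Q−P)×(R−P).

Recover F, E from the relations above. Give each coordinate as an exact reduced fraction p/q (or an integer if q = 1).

E = (-37/3, -9)
F = (35, 19)

1. E_x = -37/3  [line 16·x + 3·y + 673/3 = 0 ∩ |EB|² = 949/9]
2. E_y = -9  [line 16·x + 3·y + 673/3 = 0 ∩ |EB|² = 949/9]
   → E = (-37/3, -9)
3. F_x = 35  [line 16·x + -103/3·y + 277/3 = 0 ∩ |FE|² = 27220/9]
4. F_y = 19  [line 16·x + -103/3·y + 277/3 = 0 ∩ |FE|² = 27220/9]
   → F = (35, 19)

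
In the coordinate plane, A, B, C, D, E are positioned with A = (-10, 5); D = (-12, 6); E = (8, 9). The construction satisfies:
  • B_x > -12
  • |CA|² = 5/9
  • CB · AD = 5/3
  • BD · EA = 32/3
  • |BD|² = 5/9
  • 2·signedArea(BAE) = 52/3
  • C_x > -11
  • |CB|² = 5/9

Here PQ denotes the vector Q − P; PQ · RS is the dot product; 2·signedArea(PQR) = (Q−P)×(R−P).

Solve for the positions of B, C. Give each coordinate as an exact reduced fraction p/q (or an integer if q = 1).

B = (-34/3, 17/3)
C = (-32/3, 16/3)

1. B_x = -34/3  [2·signedArea(BAE) = 52/3 ∩ BD · EA = 32/3]
2. B_y = 17/3  [2·signedArea(BAE) = 52/3 ∩ BD · EA = 32/3]
   → B = (-34/3, 17/3)
3. C_x = -32/3  [line 2·x + -1·y + 80/3 = 0 ∩ |CB|² = 5/9]
4. C_y = 16/3  [line 2·x + -1·y + 80/3 = 0 ∩ |CB|² = 5/9]
   → C = (-32/3, 16/3)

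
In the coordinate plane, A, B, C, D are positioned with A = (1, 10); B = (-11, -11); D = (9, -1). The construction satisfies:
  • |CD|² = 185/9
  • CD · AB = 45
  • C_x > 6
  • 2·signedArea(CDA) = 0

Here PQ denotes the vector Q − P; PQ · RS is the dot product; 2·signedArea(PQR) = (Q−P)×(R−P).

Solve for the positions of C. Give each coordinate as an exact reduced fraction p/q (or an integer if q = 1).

1. C_x = 19/3  [2·signedArea(CDA) = 0 ∩ CD · AB = 45]
2. C_y = 8/3  [2·signedArea(CDA) = 0 ∩ CD · AB = 45]
   → C = (19/3, 8/3)

C = (19/3, 8/3)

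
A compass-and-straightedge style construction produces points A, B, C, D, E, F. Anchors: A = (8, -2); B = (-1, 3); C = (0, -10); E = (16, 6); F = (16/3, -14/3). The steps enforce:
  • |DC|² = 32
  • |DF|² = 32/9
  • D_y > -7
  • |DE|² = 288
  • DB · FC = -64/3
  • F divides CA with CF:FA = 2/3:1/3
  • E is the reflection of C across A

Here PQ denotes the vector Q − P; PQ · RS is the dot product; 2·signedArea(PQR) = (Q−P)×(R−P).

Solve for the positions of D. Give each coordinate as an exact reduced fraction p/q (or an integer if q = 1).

1. D_x = 4  [line 16/3·x + 16/3·y + 32/3 = 0 ∩ |DC|² = 32]
2. D_y = -6  [line 16/3·x + 16/3·y + 32/3 = 0 ∩ |DC|² = 32]
   → D = (4, -6)

D = (4, -6)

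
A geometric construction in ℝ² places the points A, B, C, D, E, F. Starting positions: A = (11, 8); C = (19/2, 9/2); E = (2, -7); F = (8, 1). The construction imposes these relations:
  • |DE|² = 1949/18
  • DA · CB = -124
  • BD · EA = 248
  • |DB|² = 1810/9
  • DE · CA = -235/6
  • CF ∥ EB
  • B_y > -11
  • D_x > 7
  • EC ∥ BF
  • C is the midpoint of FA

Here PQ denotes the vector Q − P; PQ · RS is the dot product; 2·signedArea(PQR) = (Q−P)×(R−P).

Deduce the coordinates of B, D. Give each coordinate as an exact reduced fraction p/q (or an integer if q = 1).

B = (1/2, -21/2)
D = (15/2, 11/6)

1. B_x = 1/2  [EC ∥ BF ∩ CF ∥ EB]
2. B_y = -21/2  [EC ∥ BF ∩ CF ∥ EB]
   → B = (1/2, -21/2)
3. D_x = 15/2  [DE · CA = -235/6 ∩ BD · EA = 248]
4. D_y = 11/6  [DE · CA = -235/6 ∩ BD · EA = 248]
   → D = (15/2, 11/6)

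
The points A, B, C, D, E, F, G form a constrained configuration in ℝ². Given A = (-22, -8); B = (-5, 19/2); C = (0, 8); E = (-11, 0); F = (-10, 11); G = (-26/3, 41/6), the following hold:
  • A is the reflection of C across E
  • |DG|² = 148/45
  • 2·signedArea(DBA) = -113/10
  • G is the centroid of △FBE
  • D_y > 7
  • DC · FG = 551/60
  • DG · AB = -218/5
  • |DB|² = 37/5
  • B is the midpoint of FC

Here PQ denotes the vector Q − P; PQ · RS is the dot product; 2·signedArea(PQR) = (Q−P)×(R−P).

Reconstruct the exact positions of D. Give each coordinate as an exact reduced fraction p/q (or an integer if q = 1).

D = (-36/5, 79/10)

1. D_x = -36/5  [DG · AB = -218/5 ∩ DC · FG = 551/60]
2. D_y = 79/10  [DG · AB = -218/5 ∩ DC · FG = 551/60]
   → D = (-36/5, 79/10)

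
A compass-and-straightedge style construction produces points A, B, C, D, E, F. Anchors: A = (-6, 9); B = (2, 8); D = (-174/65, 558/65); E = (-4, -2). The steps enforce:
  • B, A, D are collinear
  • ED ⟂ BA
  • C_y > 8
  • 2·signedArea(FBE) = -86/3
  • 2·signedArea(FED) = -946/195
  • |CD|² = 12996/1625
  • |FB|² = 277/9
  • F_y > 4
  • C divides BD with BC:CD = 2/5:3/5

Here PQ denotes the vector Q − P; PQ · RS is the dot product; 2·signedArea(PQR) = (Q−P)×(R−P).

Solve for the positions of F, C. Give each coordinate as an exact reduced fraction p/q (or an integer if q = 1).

1. F_x = -8/3  [2·signedArea(FBE) = -86/3 ∩ 2·signedArea(FED) = -946/195]
2. F_y = 5  [2·signedArea(FBE) = -86/3 ∩ 2·signedArea(FED) = -946/195]
   → F = (-8/3, 5)
3. C_x = 42/325  [C divides BD with BC:CD = 2/5:3/5]
4. C_y = 2676/325  [C divides BD with BC:CD = 2/5:3/5]
   → C = (42/325, 2676/325)

C = (42/325, 2676/325)
F = (-8/3, 5)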